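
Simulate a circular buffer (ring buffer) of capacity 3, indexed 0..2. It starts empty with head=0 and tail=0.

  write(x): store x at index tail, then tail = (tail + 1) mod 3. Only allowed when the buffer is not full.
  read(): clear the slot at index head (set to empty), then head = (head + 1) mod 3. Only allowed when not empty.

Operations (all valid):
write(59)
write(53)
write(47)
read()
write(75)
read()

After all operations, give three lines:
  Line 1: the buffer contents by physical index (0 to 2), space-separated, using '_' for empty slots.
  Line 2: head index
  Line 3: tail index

write(59): buf=[59 _ _], head=0, tail=1, size=1
write(53): buf=[59 53 _], head=0, tail=2, size=2
write(47): buf=[59 53 47], head=0, tail=0, size=3
read(): buf=[_ 53 47], head=1, tail=0, size=2
write(75): buf=[75 53 47], head=1, tail=1, size=3
read(): buf=[75 _ 47], head=2, tail=1, size=2

Answer: 75 _ 47
2
1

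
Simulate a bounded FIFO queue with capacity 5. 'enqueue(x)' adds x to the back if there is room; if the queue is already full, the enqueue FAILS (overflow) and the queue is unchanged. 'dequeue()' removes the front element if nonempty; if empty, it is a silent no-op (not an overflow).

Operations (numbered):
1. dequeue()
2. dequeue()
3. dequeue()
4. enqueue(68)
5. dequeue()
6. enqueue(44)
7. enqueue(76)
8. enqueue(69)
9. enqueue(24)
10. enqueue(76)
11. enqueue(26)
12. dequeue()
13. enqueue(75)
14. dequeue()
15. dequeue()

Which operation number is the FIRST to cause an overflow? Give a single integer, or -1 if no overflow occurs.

Answer: 11

Derivation:
1. dequeue(): empty, no-op, size=0
2. dequeue(): empty, no-op, size=0
3. dequeue(): empty, no-op, size=0
4. enqueue(68): size=1
5. dequeue(): size=0
6. enqueue(44): size=1
7. enqueue(76): size=2
8. enqueue(69): size=3
9. enqueue(24): size=4
10. enqueue(76): size=5
11. enqueue(26): size=5=cap → OVERFLOW (fail)
12. dequeue(): size=4
13. enqueue(75): size=5
14. dequeue(): size=4
15. dequeue(): size=3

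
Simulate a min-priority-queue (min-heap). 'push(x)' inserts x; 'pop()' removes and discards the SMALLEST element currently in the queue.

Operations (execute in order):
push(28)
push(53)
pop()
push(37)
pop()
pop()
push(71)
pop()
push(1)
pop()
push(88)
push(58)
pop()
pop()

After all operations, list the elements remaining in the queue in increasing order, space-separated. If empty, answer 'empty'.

push(28): heap contents = [28]
push(53): heap contents = [28, 53]
pop() → 28: heap contents = [53]
push(37): heap contents = [37, 53]
pop() → 37: heap contents = [53]
pop() → 53: heap contents = []
push(71): heap contents = [71]
pop() → 71: heap contents = []
push(1): heap contents = [1]
pop() → 1: heap contents = []
push(88): heap contents = [88]
push(58): heap contents = [58, 88]
pop() → 58: heap contents = [88]
pop() → 88: heap contents = []

Answer: empty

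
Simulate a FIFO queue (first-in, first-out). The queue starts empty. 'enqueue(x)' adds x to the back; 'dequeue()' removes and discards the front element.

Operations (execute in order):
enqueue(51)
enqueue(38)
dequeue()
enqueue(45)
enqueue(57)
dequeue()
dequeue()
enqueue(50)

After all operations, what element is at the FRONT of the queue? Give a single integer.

Answer: 57

Derivation:
enqueue(51): queue = [51]
enqueue(38): queue = [51, 38]
dequeue(): queue = [38]
enqueue(45): queue = [38, 45]
enqueue(57): queue = [38, 45, 57]
dequeue(): queue = [45, 57]
dequeue(): queue = [57]
enqueue(50): queue = [57, 50]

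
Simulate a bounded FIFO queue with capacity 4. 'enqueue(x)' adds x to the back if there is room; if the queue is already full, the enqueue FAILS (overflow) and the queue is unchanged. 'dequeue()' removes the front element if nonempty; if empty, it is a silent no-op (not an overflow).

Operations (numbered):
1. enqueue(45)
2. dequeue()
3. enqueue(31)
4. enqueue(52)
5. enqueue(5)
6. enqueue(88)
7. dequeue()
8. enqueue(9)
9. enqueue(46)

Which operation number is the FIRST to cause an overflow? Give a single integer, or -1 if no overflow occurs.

Answer: 9

Derivation:
1. enqueue(45): size=1
2. dequeue(): size=0
3. enqueue(31): size=1
4. enqueue(52): size=2
5. enqueue(5): size=3
6. enqueue(88): size=4
7. dequeue(): size=3
8. enqueue(9): size=4
9. enqueue(46): size=4=cap → OVERFLOW (fail)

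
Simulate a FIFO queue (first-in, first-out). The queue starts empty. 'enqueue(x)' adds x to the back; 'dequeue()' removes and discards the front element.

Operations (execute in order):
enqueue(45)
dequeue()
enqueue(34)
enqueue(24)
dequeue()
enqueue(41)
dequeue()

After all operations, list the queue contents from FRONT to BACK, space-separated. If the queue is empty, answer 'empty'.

enqueue(45): [45]
dequeue(): []
enqueue(34): [34]
enqueue(24): [34, 24]
dequeue(): [24]
enqueue(41): [24, 41]
dequeue(): [41]

Answer: 41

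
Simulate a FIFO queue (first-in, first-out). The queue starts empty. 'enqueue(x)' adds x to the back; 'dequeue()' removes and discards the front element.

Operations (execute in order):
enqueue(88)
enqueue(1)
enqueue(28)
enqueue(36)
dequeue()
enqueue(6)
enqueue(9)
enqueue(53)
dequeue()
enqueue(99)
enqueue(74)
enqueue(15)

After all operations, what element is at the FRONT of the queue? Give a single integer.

enqueue(88): queue = [88]
enqueue(1): queue = [88, 1]
enqueue(28): queue = [88, 1, 28]
enqueue(36): queue = [88, 1, 28, 36]
dequeue(): queue = [1, 28, 36]
enqueue(6): queue = [1, 28, 36, 6]
enqueue(9): queue = [1, 28, 36, 6, 9]
enqueue(53): queue = [1, 28, 36, 6, 9, 53]
dequeue(): queue = [28, 36, 6, 9, 53]
enqueue(99): queue = [28, 36, 6, 9, 53, 99]
enqueue(74): queue = [28, 36, 6, 9, 53, 99, 74]
enqueue(15): queue = [28, 36, 6, 9, 53, 99, 74, 15]

Answer: 28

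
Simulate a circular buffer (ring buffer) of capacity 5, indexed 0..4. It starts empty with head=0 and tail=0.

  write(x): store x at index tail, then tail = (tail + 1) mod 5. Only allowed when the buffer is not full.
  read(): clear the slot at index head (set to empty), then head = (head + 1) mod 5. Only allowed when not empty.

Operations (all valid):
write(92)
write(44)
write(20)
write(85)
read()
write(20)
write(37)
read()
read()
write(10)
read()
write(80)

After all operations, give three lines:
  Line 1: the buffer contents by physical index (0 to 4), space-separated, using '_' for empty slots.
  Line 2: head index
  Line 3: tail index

write(92): buf=[92 _ _ _ _], head=0, tail=1, size=1
write(44): buf=[92 44 _ _ _], head=0, tail=2, size=2
write(20): buf=[92 44 20 _ _], head=0, tail=3, size=3
write(85): buf=[92 44 20 85 _], head=0, tail=4, size=4
read(): buf=[_ 44 20 85 _], head=1, tail=4, size=3
write(20): buf=[_ 44 20 85 20], head=1, tail=0, size=4
write(37): buf=[37 44 20 85 20], head=1, tail=1, size=5
read(): buf=[37 _ 20 85 20], head=2, tail=1, size=4
read(): buf=[37 _ _ 85 20], head=3, tail=1, size=3
write(10): buf=[37 10 _ 85 20], head=3, tail=2, size=4
read(): buf=[37 10 _ _ 20], head=4, tail=2, size=3
write(80): buf=[37 10 80 _ 20], head=4, tail=3, size=4

Answer: 37 10 80 _ 20
4
3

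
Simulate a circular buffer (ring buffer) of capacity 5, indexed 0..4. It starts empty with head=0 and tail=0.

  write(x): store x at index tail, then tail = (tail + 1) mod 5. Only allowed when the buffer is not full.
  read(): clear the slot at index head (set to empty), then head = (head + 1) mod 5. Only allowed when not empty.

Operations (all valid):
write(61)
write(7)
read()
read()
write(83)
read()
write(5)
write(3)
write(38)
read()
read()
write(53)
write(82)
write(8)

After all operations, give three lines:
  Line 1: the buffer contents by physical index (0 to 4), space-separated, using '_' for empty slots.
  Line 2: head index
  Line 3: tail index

Answer: 38 53 82 8 _
0
4

Derivation:
write(61): buf=[61 _ _ _ _], head=0, tail=1, size=1
write(7): buf=[61 7 _ _ _], head=0, tail=2, size=2
read(): buf=[_ 7 _ _ _], head=1, tail=2, size=1
read(): buf=[_ _ _ _ _], head=2, tail=2, size=0
write(83): buf=[_ _ 83 _ _], head=2, tail=3, size=1
read(): buf=[_ _ _ _ _], head=3, tail=3, size=0
write(5): buf=[_ _ _ 5 _], head=3, tail=4, size=1
write(3): buf=[_ _ _ 5 3], head=3, tail=0, size=2
write(38): buf=[38 _ _ 5 3], head=3, tail=1, size=3
read(): buf=[38 _ _ _ 3], head=4, tail=1, size=2
read(): buf=[38 _ _ _ _], head=0, tail=1, size=1
write(53): buf=[38 53 _ _ _], head=0, tail=2, size=2
write(82): buf=[38 53 82 _ _], head=0, tail=3, size=3
write(8): buf=[38 53 82 8 _], head=0, tail=4, size=4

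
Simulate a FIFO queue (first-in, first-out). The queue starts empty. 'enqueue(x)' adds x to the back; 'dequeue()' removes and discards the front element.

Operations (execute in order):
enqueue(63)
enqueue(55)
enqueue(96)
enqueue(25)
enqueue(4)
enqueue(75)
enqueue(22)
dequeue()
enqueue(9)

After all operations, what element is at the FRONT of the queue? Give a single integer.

enqueue(63): queue = [63]
enqueue(55): queue = [63, 55]
enqueue(96): queue = [63, 55, 96]
enqueue(25): queue = [63, 55, 96, 25]
enqueue(4): queue = [63, 55, 96, 25, 4]
enqueue(75): queue = [63, 55, 96, 25, 4, 75]
enqueue(22): queue = [63, 55, 96, 25, 4, 75, 22]
dequeue(): queue = [55, 96, 25, 4, 75, 22]
enqueue(9): queue = [55, 96, 25, 4, 75, 22, 9]

Answer: 55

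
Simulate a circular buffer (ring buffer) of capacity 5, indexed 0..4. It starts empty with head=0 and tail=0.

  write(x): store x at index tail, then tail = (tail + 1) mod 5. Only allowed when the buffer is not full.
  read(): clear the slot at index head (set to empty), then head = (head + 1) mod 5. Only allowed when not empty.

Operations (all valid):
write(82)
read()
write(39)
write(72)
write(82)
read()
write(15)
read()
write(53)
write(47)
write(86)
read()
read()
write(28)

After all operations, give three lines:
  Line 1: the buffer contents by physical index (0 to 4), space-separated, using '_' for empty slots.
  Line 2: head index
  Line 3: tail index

write(82): buf=[82 _ _ _ _], head=0, tail=1, size=1
read(): buf=[_ _ _ _ _], head=1, tail=1, size=0
write(39): buf=[_ 39 _ _ _], head=1, tail=2, size=1
write(72): buf=[_ 39 72 _ _], head=1, tail=3, size=2
write(82): buf=[_ 39 72 82 _], head=1, tail=4, size=3
read(): buf=[_ _ 72 82 _], head=2, tail=4, size=2
write(15): buf=[_ _ 72 82 15], head=2, tail=0, size=3
read(): buf=[_ _ _ 82 15], head=3, tail=0, size=2
write(53): buf=[53 _ _ 82 15], head=3, tail=1, size=3
write(47): buf=[53 47 _ 82 15], head=3, tail=2, size=4
write(86): buf=[53 47 86 82 15], head=3, tail=3, size=5
read(): buf=[53 47 86 _ 15], head=4, tail=3, size=4
read(): buf=[53 47 86 _ _], head=0, tail=3, size=3
write(28): buf=[53 47 86 28 _], head=0, tail=4, size=4

Answer: 53 47 86 28 _
0
4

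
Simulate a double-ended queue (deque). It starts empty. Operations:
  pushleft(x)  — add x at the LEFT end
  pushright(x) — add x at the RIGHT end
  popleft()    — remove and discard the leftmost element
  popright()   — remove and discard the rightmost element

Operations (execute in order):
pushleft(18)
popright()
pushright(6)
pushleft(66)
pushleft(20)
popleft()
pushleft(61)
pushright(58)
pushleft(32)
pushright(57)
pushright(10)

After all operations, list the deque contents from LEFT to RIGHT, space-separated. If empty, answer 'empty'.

pushleft(18): [18]
popright(): []
pushright(6): [6]
pushleft(66): [66, 6]
pushleft(20): [20, 66, 6]
popleft(): [66, 6]
pushleft(61): [61, 66, 6]
pushright(58): [61, 66, 6, 58]
pushleft(32): [32, 61, 66, 6, 58]
pushright(57): [32, 61, 66, 6, 58, 57]
pushright(10): [32, 61, 66, 6, 58, 57, 10]

Answer: 32 61 66 6 58 57 10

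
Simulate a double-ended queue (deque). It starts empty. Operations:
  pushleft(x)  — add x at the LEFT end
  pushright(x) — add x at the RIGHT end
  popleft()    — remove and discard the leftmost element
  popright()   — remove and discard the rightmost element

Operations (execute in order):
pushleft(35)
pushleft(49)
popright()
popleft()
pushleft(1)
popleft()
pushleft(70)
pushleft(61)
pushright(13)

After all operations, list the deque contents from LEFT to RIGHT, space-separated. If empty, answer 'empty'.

pushleft(35): [35]
pushleft(49): [49, 35]
popright(): [49]
popleft(): []
pushleft(1): [1]
popleft(): []
pushleft(70): [70]
pushleft(61): [61, 70]
pushright(13): [61, 70, 13]

Answer: 61 70 13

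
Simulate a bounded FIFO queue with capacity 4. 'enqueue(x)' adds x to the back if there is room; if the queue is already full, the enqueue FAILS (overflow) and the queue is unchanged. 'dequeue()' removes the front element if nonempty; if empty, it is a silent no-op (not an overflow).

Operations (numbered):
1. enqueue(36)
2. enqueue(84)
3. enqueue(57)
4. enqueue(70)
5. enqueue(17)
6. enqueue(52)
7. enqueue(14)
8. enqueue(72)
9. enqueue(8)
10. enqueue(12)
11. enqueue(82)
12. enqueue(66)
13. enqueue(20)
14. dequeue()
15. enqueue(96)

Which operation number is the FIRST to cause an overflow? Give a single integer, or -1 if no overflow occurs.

1. enqueue(36): size=1
2. enqueue(84): size=2
3. enqueue(57): size=3
4. enqueue(70): size=4
5. enqueue(17): size=4=cap → OVERFLOW (fail)
6. enqueue(52): size=4=cap → OVERFLOW (fail)
7. enqueue(14): size=4=cap → OVERFLOW (fail)
8. enqueue(72): size=4=cap → OVERFLOW (fail)
9. enqueue(8): size=4=cap → OVERFLOW (fail)
10. enqueue(12): size=4=cap → OVERFLOW (fail)
11. enqueue(82): size=4=cap → OVERFLOW (fail)
12. enqueue(66): size=4=cap → OVERFLOW (fail)
13. enqueue(20): size=4=cap → OVERFLOW (fail)
14. dequeue(): size=3
15. enqueue(96): size=4

Answer: 5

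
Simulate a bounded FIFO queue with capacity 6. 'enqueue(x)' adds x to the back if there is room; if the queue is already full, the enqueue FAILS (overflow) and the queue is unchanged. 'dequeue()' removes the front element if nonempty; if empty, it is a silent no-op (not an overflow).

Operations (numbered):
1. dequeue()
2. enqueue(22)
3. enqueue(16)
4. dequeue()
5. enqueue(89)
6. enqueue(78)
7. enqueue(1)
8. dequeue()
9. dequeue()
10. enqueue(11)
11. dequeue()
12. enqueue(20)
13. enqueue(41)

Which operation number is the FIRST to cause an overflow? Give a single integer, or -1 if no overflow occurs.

1. dequeue(): empty, no-op, size=0
2. enqueue(22): size=1
3. enqueue(16): size=2
4. dequeue(): size=1
5. enqueue(89): size=2
6. enqueue(78): size=3
7. enqueue(1): size=4
8. dequeue(): size=3
9. dequeue(): size=2
10. enqueue(11): size=3
11. dequeue(): size=2
12. enqueue(20): size=3
13. enqueue(41): size=4

Answer: -1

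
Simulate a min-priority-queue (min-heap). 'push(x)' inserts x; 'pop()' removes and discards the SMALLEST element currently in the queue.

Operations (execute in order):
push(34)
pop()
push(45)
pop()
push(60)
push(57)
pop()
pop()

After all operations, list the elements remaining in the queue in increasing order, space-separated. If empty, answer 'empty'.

push(34): heap contents = [34]
pop() → 34: heap contents = []
push(45): heap contents = [45]
pop() → 45: heap contents = []
push(60): heap contents = [60]
push(57): heap contents = [57, 60]
pop() → 57: heap contents = [60]
pop() → 60: heap contents = []

Answer: empty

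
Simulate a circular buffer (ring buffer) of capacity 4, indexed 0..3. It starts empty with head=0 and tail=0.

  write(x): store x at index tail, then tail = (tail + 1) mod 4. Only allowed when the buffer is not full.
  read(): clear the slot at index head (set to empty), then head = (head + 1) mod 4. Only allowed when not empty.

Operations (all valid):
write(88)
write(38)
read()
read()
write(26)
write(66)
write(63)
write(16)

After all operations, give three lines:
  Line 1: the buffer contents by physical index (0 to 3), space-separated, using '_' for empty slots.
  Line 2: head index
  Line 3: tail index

Answer: 63 16 26 66
2
2

Derivation:
write(88): buf=[88 _ _ _], head=0, tail=1, size=1
write(38): buf=[88 38 _ _], head=0, tail=2, size=2
read(): buf=[_ 38 _ _], head=1, tail=2, size=1
read(): buf=[_ _ _ _], head=2, tail=2, size=0
write(26): buf=[_ _ 26 _], head=2, tail=3, size=1
write(66): buf=[_ _ 26 66], head=2, tail=0, size=2
write(63): buf=[63 _ 26 66], head=2, tail=1, size=3
write(16): buf=[63 16 26 66], head=2, tail=2, size=4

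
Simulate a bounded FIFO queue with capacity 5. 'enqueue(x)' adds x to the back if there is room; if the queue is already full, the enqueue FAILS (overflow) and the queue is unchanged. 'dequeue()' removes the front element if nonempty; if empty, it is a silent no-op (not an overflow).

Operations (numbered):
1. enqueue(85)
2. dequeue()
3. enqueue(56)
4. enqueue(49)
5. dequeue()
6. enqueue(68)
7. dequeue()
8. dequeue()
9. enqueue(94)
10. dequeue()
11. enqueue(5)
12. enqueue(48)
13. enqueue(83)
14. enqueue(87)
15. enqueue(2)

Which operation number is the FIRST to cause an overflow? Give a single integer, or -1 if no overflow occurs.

Answer: -1

Derivation:
1. enqueue(85): size=1
2. dequeue(): size=0
3. enqueue(56): size=1
4. enqueue(49): size=2
5. dequeue(): size=1
6. enqueue(68): size=2
7. dequeue(): size=1
8. dequeue(): size=0
9. enqueue(94): size=1
10. dequeue(): size=0
11. enqueue(5): size=1
12. enqueue(48): size=2
13. enqueue(83): size=3
14. enqueue(87): size=4
15. enqueue(2): size=5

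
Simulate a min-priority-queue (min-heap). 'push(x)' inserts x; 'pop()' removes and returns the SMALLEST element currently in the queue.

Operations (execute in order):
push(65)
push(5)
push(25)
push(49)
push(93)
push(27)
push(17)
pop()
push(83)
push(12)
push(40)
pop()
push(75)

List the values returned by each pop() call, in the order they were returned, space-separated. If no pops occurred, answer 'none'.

push(65): heap contents = [65]
push(5): heap contents = [5, 65]
push(25): heap contents = [5, 25, 65]
push(49): heap contents = [5, 25, 49, 65]
push(93): heap contents = [5, 25, 49, 65, 93]
push(27): heap contents = [5, 25, 27, 49, 65, 93]
push(17): heap contents = [5, 17, 25, 27, 49, 65, 93]
pop() → 5: heap contents = [17, 25, 27, 49, 65, 93]
push(83): heap contents = [17, 25, 27, 49, 65, 83, 93]
push(12): heap contents = [12, 17, 25, 27, 49, 65, 83, 93]
push(40): heap contents = [12, 17, 25, 27, 40, 49, 65, 83, 93]
pop() → 12: heap contents = [17, 25, 27, 40, 49, 65, 83, 93]
push(75): heap contents = [17, 25, 27, 40, 49, 65, 75, 83, 93]

Answer: 5 12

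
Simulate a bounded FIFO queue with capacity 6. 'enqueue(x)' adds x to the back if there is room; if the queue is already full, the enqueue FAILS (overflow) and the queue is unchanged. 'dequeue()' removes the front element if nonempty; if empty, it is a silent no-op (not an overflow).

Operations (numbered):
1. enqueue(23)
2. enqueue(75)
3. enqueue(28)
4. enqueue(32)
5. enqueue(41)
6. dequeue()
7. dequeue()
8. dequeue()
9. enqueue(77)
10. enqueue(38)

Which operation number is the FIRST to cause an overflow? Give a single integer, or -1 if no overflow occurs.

1. enqueue(23): size=1
2. enqueue(75): size=2
3. enqueue(28): size=3
4. enqueue(32): size=4
5. enqueue(41): size=5
6. dequeue(): size=4
7. dequeue(): size=3
8. dequeue(): size=2
9. enqueue(77): size=3
10. enqueue(38): size=4

Answer: -1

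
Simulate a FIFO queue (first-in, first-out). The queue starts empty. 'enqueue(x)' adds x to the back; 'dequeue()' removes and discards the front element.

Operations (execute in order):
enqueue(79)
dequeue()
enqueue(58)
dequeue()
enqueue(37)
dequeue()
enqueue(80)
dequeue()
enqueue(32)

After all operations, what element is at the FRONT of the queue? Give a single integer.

enqueue(79): queue = [79]
dequeue(): queue = []
enqueue(58): queue = [58]
dequeue(): queue = []
enqueue(37): queue = [37]
dequeue(): queue = []
enqueue(80): queue = [80]
dequeue(): queue = []
enqueue(32): queue = [32]

Answer: 32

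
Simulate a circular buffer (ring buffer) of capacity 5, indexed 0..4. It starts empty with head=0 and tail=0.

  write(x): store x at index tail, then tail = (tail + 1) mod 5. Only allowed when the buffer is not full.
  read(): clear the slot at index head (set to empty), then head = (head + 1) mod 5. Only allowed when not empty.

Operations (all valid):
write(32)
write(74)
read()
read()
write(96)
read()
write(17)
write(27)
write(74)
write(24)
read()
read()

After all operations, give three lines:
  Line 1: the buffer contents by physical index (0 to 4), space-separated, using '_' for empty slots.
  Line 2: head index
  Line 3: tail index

Answer: 74 24 _ _ _
0
2

Derivation:
write(32): buf=[32 _ _ _ _], head=0, tail=1, size=1
write(74): buf=[32 74 _ _ _], head=0, tail=2, size=2
read(): buf=[_ 74 _ _ _], head=1, tail=2, size=1
read(): buf=[_ _ _ _ _], head=2, tail=2, size=0
write(96): buf=[_ _ 96 _ _], head=2, tail=3, size=1
read(): buf=[_ _ _ _ _], head=3, tail=3, size=0
write(17): buf=[_ _ _ 17 _], head=3, tail=4, size=1
write(27): buf=[_ _ _ 17 27], head=3, tail=0, size=2
write(74): buf=[74 _ _ 17 27], head=3, tail=1, size=3
write(24): buf=[74 24 _ 17 27], head=3, tail=2, size=4
read(): buf=[74 24 _ _ 27], head=4, tail=2, size=3
read(): buf=[74 24 _ _ _], head=0, tail=2, size=2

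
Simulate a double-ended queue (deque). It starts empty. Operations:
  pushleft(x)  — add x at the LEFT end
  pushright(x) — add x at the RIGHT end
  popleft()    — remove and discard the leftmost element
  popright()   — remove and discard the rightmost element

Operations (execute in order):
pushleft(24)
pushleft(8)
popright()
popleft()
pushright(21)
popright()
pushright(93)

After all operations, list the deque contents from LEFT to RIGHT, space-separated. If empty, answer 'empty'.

pushleft(24): [24]
pushleft(8): [8, 24]
popright(): [8]
popleft(): []
pushright(21): [21]
popright(): []
pushright(93): [93]

Answer: 93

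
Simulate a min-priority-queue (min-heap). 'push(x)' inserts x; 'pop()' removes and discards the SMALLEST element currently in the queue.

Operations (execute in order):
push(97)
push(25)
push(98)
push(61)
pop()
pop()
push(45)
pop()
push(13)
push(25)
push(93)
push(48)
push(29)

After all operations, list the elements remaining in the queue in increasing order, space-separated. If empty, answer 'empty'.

push(97): heap contents = [97]
push(25): heap contents = [25, 97]
push(98): heap contents = [25, 97, 98]
push(61): heap contents = [25, 61, 97, 98]
pop() → 25: heap contents = [61, 97, 98]
pop() → 61: heap contents = [97, 98]
push(45): heap contents = [45, 97, 98]
pop() → 45: heap contents = [97, 98]
push(13): heap contents = [13, 97, 98]
push(25): heap contents = [13, 25, 97, 98]
push(93): heap contents = [13, 25, 93, 97, 98]
push(48): heap contents = [13, 25, 48, 93, 97, 98]
push(29): heap contents = [13, 25, 29, 48, 93, 97, 98]

Answer: 13 25 29 48 93 97 98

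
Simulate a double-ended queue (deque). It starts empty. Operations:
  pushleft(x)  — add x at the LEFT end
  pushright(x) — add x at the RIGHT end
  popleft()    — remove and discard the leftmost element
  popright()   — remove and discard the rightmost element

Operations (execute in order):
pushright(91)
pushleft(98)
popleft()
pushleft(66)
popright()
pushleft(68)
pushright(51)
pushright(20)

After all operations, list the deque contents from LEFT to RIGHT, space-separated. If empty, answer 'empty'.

Answer: 68 66 51 20

Derivation:
pushright(91): [91]
pushleft(98): [98, 91]
popleft(): [91]
pushleft(66): [66, 91]
popright(): [66]
pushleft(68): [68, 66]
pushright(51): [68, 66, 51]
pushright(20): [68, 66, 51, 20]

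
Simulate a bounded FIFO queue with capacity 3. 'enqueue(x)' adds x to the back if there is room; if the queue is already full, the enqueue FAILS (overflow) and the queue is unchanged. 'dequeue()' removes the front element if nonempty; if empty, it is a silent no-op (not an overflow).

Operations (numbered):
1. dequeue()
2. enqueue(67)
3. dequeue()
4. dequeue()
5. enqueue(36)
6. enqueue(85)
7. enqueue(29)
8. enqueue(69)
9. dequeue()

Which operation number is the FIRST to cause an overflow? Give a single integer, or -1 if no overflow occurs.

Answer: 8

Derivation:
1. dequeue(): empty, no-op, size=0
2. enqueue(67): size=1
3. dequeue(): size=0
4. dequeue(): empty, no-op, size=0
5. enqueue(36): size=1
6. enqueue(85): size=2
7. enqueue(29): size=3
8. enqueue(69): size=3=cap → OVERFLOW (fail)
9. dequeue(): size=2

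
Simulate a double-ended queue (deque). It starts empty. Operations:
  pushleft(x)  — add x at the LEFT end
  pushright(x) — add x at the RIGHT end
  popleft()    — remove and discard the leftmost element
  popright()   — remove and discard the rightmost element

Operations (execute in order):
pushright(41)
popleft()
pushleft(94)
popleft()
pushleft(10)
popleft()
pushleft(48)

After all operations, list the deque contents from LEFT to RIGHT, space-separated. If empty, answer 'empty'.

Answer: 48

Derivation:
pushright(41): [41]
popleft(): []
pushleft(94): [94]
popleft(): []
pushleft(10): [10]
popleft(): []
pushleft(48): [48]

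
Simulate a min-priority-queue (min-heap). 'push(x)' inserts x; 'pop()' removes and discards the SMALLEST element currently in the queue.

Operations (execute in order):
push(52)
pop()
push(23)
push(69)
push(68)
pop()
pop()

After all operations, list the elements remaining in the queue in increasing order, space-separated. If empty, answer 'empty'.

push(52): heap contents = [52]
pop() → 52: heap contents = []
push(23): heap contents = [23]
push(69): heap contents = [23, 69]
push(68): heap contents = [23, 68, 69]
pop() → 23: heap contents = [68, 69]
pop() → 68: heap contents = [69]

Answer: 69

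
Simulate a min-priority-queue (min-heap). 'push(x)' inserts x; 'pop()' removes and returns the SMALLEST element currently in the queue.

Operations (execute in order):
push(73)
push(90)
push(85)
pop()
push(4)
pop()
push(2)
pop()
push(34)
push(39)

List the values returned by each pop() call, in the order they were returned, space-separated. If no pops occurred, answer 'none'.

Answer: 73 4 2

Derivation:
push(73): heap contents = [73]
push(90): heap contents = [73, 90]
push(85): heap contents = [73, 85, 90]
pop() → 73: heap contents = [85, 90]
push(4): heap contents = [4, 85, 90]
pop() → 4: heap contents = [85, 90]
push(2): heap contents = [2, 85, 90]
pop() → 2: heap contents = [85, 90]
push(34): heap contents = [34, 85, 90]
push(39): heap contents = [34, 39, 85, 90]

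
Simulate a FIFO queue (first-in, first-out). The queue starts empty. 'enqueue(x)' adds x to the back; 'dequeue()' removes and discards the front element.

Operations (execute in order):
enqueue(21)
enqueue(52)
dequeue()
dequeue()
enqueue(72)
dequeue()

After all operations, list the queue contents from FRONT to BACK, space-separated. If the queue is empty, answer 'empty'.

Answer: empty

Derivation:
enqueue(21): [21]
enqueue(52): [21, 52]
dequeue(): [52]
dequeue(): []
enqueue(72): [72]
dequeue(): []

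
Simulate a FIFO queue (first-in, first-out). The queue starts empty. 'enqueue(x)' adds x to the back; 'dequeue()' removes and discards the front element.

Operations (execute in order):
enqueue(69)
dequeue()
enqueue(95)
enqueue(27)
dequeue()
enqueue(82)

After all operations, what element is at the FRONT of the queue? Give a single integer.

enqueue(69): queue = [69]
dequeue(): queue = []
enqueue(95): queue = [95]
enqueue(27): queue = [95, 27]
dequeue(): queue = [27]
enqueue(82): queue = [27, 82]

Answer: 27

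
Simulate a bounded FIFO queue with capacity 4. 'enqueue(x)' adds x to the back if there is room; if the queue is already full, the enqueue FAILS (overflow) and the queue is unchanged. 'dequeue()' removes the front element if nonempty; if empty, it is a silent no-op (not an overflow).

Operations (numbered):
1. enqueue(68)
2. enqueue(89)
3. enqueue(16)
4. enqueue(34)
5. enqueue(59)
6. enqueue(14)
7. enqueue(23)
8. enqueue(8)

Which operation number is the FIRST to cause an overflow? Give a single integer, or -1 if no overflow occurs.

1. enqueue(68): size=1
2. enqueue(89): size=2
3. enqueue(16): size=3
4. enqueue(34): size=4
5. enqueue(59): size=4=cap → OVERFLOW (fail)
6. enqueue(14): size=4=cap → OVERFLOW (fail)
7. enqueue(23): size=4=cap → OVERFLOW (fail)
8. enqueue(8): size=4=cap → OVERFLOW (fail)

Answer: 5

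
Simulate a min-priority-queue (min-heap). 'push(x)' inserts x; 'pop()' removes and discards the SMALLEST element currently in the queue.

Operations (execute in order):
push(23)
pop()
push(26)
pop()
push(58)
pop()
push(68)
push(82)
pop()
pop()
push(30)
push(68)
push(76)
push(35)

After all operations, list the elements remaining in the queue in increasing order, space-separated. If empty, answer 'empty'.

push(23): heap contents = [23]
pop() → 23: heap contents = []
push(26): heap contents = [26]
pop() → 26: heap contents = []
push(58): heap contents = [58]
pop() → 58: heap contents = []
push(68): heap contents = [68]
push(82): heap contents = [68, 82]
pop() → 68: heap contents = [82]
pop() → 82: heap contents = []
push(30): heap contents = [30]
push(68): heap contents = [30, 68]
push(76): heap contents = [30, 68, 76]
push(35): heap contents = [30, 35, 68, 76]

Answer: 30 35 68 76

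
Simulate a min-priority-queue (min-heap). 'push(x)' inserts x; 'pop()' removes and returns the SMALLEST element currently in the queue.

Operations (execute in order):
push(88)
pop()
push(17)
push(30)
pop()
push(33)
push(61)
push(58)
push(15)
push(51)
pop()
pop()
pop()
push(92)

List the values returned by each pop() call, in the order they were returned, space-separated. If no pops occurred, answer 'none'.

Answer: 88 17 15 30 33

Derivation:
push(88): heap contents = [88]
pop() → 88: heap contents = []
push(17): heap contents = [17]
push(30): heap contents = [17, 30]
pop() → 17: heap contents = [30]
push(33): heap contents = [30, 33]
push(61): heap contents = [30, 33, 61]
push(58): heap contents = [30, 33, 58, 61]
push(15): heap contents = [15, 30, 33, 58, 61]
push(51): heap contents = [15, 30, 33, 51, 58, 61]
pop() → 15: heap contents = [30, 33, 51, 58, 61]
pop() → 30: heap contents = [33, 51, 58, 61]
pop() → 33: heap contents = [51, 58, 61]
push(92): heap contents = [51, 58, 61, 92]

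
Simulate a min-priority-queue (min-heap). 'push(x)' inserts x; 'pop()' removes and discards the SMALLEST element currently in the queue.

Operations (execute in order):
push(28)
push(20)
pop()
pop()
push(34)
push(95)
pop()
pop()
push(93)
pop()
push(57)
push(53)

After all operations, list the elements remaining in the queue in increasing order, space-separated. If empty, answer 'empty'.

push(28): heap contents = [28]
push(20): heap contents = [20, 28]
pop() → 20: heap contents = [28]
pop() → 28: heap contents = []
push(34): heap contents = [34]
push(95): heap contents = [34, 95]
pop() → 34: heap contents = [95]
pop() → 95: heap contents = []
push(93): heap contents = [93]
pop() → 93: heap contents = []
push(57): heap contents = [57]
push(53): heap contents = [53, 57]

Answer: 53 57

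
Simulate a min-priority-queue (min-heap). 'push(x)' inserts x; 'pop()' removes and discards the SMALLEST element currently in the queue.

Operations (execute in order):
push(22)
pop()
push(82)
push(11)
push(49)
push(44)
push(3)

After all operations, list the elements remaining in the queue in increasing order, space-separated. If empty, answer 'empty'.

push(22): heap contents = [22]
pop() → 22: heap contents = []
push(82): heap contents = [82]
push(11): heap contents = [11, 82]
push(49): heap contents = [11, 49, 82]
push(44): heap contents = [11, 44, 49, 82]
push(3): heap contents = [3, 11, 44, 49, 82]

Answer: 3 11 44 49 82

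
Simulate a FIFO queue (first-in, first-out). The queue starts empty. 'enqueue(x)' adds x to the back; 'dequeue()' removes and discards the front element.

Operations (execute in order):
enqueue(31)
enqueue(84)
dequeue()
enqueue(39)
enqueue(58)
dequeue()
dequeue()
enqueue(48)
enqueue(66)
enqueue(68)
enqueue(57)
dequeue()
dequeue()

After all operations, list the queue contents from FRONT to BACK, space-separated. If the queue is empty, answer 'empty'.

enqueue(31): [31]
enqueue(84): [31, 84]
dequeue(): [84]
enqueue(39): [84, 39]
enqueue(58): [84, 39, 58]
dequeue(): [39, 58]
dequeue(): [58]
enqueue(48): [58, 48]
enqueue(66): [58, 48, 66]
enqueue(68): [58, 48, 66, 68]
enqueue(57): [58, 48, 66, 68, 57]
dequeue(): [48, 66, 68, 57]
dequeue(): [66, 68, 57]

Answer: 66 68 57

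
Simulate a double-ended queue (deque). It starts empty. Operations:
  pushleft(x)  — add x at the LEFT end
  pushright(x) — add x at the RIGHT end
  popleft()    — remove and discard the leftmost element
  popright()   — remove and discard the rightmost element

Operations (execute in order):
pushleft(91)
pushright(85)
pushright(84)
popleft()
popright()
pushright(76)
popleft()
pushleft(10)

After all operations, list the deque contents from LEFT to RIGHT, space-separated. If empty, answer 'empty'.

Answer: 10 76

Derivation:
pushleft(91): [91]
pushright(85): [91, 85]
pushright(84): [91, 85, 84]
popleft(): [85, 84]
popright(): [85]
pushright(76): [85, 76]
popleft(): [76]
pushleft(10): [10, 76]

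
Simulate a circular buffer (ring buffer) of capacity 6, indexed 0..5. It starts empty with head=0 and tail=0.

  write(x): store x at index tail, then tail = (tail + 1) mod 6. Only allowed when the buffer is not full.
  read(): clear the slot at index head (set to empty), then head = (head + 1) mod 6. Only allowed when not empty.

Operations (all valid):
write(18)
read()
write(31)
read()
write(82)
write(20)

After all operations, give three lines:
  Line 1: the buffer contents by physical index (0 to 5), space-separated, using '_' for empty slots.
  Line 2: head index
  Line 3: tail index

Answer: _ _ 82 20 _ _
2
4

Derivation:
write(18): buf=[18 _ _ _ _ _], head=0, tail=1, size=1
read(): buf=[_ _ _ _ _ _], head=1, tail=1, size=0
write(31): buf=[_ 31 _ _ _ _], head=1, tail=2, size=1
read(): buf=[_ _ _ _ _ _], head=2, tail=2, size=0
write(82): buf=[_ _ 82 _ _ _], head=2, tail=3, size=1
write(20): buf=[_ _ 82 20 _ _], head=2, tail=4, size=2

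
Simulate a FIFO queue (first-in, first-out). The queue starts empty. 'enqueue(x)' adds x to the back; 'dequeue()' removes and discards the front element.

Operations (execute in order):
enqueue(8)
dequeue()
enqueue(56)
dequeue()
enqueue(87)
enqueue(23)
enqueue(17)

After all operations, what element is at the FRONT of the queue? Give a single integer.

enqueue(8): queue = [8]
dequeue(): queue = []
enqueue(56): queue = [56]
dequeue(): queue = []
enqueue(87): queue = [87]
enqueue(23): queue = [87, 23]
enqueue(17): queue = [87, 23, 17]

Answer: 87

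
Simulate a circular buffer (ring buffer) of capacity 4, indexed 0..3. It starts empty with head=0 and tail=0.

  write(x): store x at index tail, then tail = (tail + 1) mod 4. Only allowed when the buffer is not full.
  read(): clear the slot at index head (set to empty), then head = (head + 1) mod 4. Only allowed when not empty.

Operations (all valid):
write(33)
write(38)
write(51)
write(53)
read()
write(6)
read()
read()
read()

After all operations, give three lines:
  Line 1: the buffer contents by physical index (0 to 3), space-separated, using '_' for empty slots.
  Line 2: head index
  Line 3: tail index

write(33): buf=[33 _ _ _], head=0, tail=1, size=1
write(38): buf=[33 38 _ _], head=0, tail=2, size=2
write(51): buf=[33 38 51 _], head=0, tail=3, size=3
write(53): buf=[33 38 51 53], head=0, tail=0, size=4
read(): buf=[_ 38 51 53], head=1, tail=0, size=3
write(6): buf=[6 38 51 53], head=1, tail=1, size=4
read(): buf=[6 _ 51 53], head=2, tail=1, size=3
read(): buf=[6 _ _ 53], head=3, tail=1, size=2
read(): buf=[6 _ _ _], head=0, tail=1, size=1

Answer: 6 _ _ _
0
1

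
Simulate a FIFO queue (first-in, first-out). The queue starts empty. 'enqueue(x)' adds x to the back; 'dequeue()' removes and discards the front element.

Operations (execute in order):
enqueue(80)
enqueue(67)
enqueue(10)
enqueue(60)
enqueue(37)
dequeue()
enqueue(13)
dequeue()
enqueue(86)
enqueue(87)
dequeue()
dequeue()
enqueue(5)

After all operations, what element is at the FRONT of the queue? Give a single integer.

enqueue(80): queue = [80]
enqueue(67): queue = [80, 67]
enqueue(10): queue = [80, 67, 10]
enqueue(60): queue = [80, 67, 10, 60]
enqueue(37): queue = [80, 67, 10, 60, 37]
dequeue(): queue = [67, 10, 60, 37]
enqueue(13): queue = [67, 10, 60, 37, 13]
dequeue(): queue = [10, 60, 37, 13]
enqueue(86): queue = [10, 60, 37, 13, 86]
enqueue(87): queue = [10, 60, 37, 13, 86, 87]
dequeue(): queue = [60, 37, 13, 86, 87]
dequeue(): queue = [37, 13, 86, 87]
enqueue(5): queue = [37, 13, 86, 87, 5]

Answer: 37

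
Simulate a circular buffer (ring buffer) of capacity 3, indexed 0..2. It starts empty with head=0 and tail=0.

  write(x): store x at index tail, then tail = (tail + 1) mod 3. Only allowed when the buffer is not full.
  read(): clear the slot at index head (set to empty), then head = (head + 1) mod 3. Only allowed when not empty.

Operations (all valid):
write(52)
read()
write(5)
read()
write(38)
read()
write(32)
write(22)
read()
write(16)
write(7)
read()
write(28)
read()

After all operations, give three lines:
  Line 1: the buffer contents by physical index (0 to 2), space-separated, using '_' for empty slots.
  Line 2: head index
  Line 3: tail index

write(52): buf=[52 _ _], head=0, tail=1, size=1
read(): buf=[_ _ _], head=1, tail=1, size=0
write(5): buf=[_ 5 _], head=1, tail=2, size=1
read(): buf=[_ _ _], head=2, tail=2, size=0
write(38): buf=[_ _ 38], head=2, tail=0, size=1
read(): buf=[_ _ _], head=0, tail=0, size=0
write(32): buf=[32 _ _], head=0, tail=1, size=1
write(22): buf=[32 22 _], head=0, tail=2, size=2
read(): buf=[_ 22 _], head=1, tail=2, size=1
write(16): buf=[_ 22 16], head=1, tail=0, size=2
write(7): buf=[7 22 16], head=1, tail=1, size=3
read(): buf=[7 _ 16], head=2, tail=1, size=2
write(28): buf=[7 28 16], head=2, tail=2, size=3
read(): buf=[7 28 _], head=0, tail=2, size=2

Answer: 7 28 _
0
2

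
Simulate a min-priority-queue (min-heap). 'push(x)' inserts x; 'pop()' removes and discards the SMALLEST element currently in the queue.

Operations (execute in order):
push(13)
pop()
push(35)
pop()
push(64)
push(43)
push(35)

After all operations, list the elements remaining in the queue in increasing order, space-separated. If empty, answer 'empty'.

push(13): heap contents = [13]
pop() → 13: heap contents = []
push(35): heap contents = [35]
pop() → 35: heap contents = []
push(64): heap contents = [64]
push(43): heap contents = [43, 64]
push(35): heap contents = [35, 43, 64]

Answer: 35 43 64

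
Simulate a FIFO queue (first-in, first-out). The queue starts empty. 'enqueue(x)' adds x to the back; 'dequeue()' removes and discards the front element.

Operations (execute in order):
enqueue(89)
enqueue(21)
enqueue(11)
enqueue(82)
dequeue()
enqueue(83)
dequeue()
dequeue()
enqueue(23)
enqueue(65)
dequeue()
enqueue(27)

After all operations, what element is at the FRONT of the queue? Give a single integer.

enqueue(89): queue = [89]
enqueue(21): queue = [89, 21]
enqueue(11): queue = [89, 21, 11]
enqueue(82): queue = [89, 21, 11, 82]
dequeue(): queue = [21, 11, 82]
enqueue(83): queue = [21, 11, 82, 83]
dequeue(): queue = [11, 82, 83]
dequeue(): queue = [82, 83]
enqueue(23): queue = [82, 83, 23]
enqueue(65): queue = [82, 83, 23, 65]
dequeue(): queue = [83, 23, 65]
enqueue(27): queue = [83, 23, 65, 27]

Answer: 83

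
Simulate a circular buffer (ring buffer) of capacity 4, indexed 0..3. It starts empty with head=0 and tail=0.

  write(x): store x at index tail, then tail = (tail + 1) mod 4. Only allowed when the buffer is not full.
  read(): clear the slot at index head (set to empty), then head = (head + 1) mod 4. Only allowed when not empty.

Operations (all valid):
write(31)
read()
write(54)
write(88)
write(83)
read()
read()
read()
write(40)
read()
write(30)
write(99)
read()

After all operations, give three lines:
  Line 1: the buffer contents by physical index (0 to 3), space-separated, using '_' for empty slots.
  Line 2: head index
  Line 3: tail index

Answer: _ _ 99 _
2
3

Derivation:
write(31): buf=[31 _ _ _], head=0, tail=1, size=1
read(): buf=[_ _ _ _], head=1, tail=1, size=0
write(54): buf=[_ 54 _ _], head=1, tail=2, size=1
write(88): buf=[_ 54 88 _], head=1, tail=3, size=2
write(83): buf=[_ 54 88 83], head=1, tail=0, size=3
read(): buf=[_ _ 88 83], head=2, tail=0, size=2
read(): buf=[_ _ _ 83], head=3, tail=0, size=1
read(): buf=[_ _ _ _], head=0, tail=0, size=0
write(40): buf=[40 _ _ _], head=0, tail=1, size=1
read(): buf=[_ _ _ _], head=1, tail=1, size=0
write(30): buf=[_ 30 _ _], head=1, tail=2, size=1
write(99): buf=[_ 30 99 _], head=1, tail=3, size=2
read(): buf=[_ _ 99 _], head=2, tail=3, size=1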